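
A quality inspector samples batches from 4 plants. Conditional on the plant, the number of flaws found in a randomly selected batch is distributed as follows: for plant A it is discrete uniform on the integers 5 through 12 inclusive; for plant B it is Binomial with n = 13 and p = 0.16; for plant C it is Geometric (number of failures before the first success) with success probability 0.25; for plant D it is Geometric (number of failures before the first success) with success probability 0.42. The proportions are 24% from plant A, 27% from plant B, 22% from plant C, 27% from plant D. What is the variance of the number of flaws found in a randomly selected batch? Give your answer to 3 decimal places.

Per component, A: μ=8.5, E[X²]=77.5; B: μ=2.08, E[X²]=6.0736; C: μ=3, E[X²]=21; D: μ=1.38095, E[X²]=5.19501.
E[X] = 0.24·8.5 + 0.27·2.08 + 0.22·3 + 0.27·1.38095 = 3.63446.
E[X²] = 0.24·77.5 + 0.27·6.0736 + 0.22·21 + 0.27·5.19501 = 26.2625.
Var(X) = E[X²] − (E[X])² = 26.2625 − 13.2093 = 13.0532.

13.053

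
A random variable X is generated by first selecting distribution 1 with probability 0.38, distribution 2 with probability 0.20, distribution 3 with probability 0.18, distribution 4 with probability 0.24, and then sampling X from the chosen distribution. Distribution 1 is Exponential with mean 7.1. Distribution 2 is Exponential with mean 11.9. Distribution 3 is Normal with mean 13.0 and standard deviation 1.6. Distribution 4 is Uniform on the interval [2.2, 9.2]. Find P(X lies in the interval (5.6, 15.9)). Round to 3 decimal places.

Conditional on each component, P(5.6 < X < 15.9): 1: 0.347902; 2: 0.361775; 3: 0.965044; 4: 0.514286.
By total probability, P(5.6 < X < 15.9) = 0.38·0.347902 + 0.2·0.361775 + 0.18·0.965044 + 0.24·0.514286 = 0.501694.

0.502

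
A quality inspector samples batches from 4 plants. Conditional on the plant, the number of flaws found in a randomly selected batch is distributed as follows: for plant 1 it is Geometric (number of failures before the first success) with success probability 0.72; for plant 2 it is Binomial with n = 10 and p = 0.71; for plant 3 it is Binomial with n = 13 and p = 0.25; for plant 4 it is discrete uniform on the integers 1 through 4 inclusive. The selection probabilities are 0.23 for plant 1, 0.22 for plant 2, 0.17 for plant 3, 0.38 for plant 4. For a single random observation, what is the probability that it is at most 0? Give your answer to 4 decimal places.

Conditional on each plant, P(X ≤ 0): 1: 0.72; 2: 4.20707e-06; 3: 0.0237573; 4: 0.
By total probability, P(X ≤ 0) = 0.23·0.72 + 0.22·4.20707e-06 + 0.17·0.0237573 + 0.38·0 = 0.16964.

0.1696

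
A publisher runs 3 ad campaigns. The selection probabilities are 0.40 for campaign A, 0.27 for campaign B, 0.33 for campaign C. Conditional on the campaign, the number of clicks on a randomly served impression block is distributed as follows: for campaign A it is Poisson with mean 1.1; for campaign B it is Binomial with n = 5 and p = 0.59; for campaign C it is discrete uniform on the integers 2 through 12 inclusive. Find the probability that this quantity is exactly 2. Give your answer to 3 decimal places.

0.175

Conditional on each campaign, P(X = 2): A: 0.201387; B: 0.239914; C: 0.0909091.
By total probability, P(X = 2) = 0.4·0.201387 + 0.27·0.239914 + 0.33·0.0909091 = 0.175332.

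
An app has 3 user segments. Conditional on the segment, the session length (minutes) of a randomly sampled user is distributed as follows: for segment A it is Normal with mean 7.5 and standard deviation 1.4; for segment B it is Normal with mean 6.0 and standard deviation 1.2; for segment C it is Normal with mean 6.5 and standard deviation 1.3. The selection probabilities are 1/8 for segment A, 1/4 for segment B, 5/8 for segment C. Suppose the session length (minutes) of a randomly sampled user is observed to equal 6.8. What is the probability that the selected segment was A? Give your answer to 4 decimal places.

Likelihoods f(6.8 | ·): A: 0.251475; B: 0.266207; C: 0.298815.
Posterior ∝ prior × likelihood. Numerator for A: 0.125·0.251475 = 0.0314344.
Normalizing constant: 0.125·0.251475 + 0.25·0.266207 + 0.625·0.298815 = 0.284746.
P(A | observation) = 0.0314344 / 0.284746 = 0.110395.

0.1104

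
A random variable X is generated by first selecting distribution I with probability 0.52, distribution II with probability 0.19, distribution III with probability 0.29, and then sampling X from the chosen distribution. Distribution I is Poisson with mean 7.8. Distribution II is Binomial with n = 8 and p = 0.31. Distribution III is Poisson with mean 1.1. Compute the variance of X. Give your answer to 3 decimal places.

Per component, I: μ=7.8, E[X²]=68.64; II: μ=2.48, E[X²]=7.8616; III: μ=1.1, E[X²]=2.31.
E[X] = 0.52·7.8 + 0.19·2.48 + 0.29·1.1 = 4.8462.
E[X²] = 0.52·68.64 + 0.19·7.8616 + 0.29·2.31 = 37.8564.
Var(X) = E[X²] − (E[X])² = 37.8564 − 23.4857 = 14.3707.

14.371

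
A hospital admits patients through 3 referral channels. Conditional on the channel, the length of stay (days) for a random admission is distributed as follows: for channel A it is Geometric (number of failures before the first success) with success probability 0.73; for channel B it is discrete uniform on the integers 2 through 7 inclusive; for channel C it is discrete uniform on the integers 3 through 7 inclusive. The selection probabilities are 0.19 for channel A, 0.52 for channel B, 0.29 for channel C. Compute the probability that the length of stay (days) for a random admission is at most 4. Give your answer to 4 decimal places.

Conditional on each channel, P(X ≤ 4): A: 0.998565; B: 0.5; C: 0.4.
By total probability, P(X ≤ 4) = 0.19·0.998565 + 0.52·0.5 + 0.29·0.4 = 0.565727.

0.5657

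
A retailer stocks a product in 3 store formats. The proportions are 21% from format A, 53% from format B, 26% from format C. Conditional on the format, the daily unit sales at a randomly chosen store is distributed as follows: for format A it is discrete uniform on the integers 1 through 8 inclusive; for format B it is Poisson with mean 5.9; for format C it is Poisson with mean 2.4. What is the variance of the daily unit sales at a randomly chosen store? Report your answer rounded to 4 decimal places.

Per component, A: μ=4.5, E[X²]=25.5; B: μ=5.9, E[X²]=40.71; C: μ=2.4, E[X²]=8.16.
E[X] = 0.21·4.5 + 0.53·5.9 + 0.26·2.4 = 4.696.
E[X²] = 0.21·25.5 + 0.53·40.71 + 0.26·8.16 = 29.0529.
Var(X) = E[X²] − (E[X])² = 29.0529 − 22.0524 = 7.00048.

7.0005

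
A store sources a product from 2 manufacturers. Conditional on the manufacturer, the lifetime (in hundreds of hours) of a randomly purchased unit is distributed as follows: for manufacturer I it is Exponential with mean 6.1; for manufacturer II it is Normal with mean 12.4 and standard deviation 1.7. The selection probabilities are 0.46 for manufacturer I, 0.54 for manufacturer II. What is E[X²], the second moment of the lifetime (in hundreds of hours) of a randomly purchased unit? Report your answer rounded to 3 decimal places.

118.824

For each component E[X²] = Var + (mean)², giving I: 74.42; II: 156.65.
Overall E[X²] = 0.46·74.42 + 0.54·156.65 = 118.824.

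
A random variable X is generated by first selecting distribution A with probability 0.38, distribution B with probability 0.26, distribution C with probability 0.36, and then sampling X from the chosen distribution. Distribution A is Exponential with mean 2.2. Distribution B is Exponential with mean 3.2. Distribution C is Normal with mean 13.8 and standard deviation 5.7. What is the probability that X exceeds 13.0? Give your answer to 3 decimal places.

Conditional on each component, P(X > 13.0): A: 0.00271465; B: 0.017206; C: 0.555809.
By total probability, P(X > 13.0) = 0.38·0.00271465 + 0.26·0.017206 + 0.36·0.555809 = 0.205596.

0.206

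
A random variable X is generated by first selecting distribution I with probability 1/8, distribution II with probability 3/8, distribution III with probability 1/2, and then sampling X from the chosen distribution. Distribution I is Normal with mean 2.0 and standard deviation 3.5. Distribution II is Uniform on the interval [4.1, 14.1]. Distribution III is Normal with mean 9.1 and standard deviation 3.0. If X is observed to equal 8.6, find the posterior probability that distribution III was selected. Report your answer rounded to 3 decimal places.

Likelihoods f(8.6 | ·): I: 0.0192612; II: 0.1; III: 0.131147.
Posterior ∝ prior × likelihood. Numerator for III: 0.5·0.131147 = 0.0655733.
Normalizing constant: 0.125·0.0192612 + 0.375·0.1 + 0.5·0.131147 = 0.105481.
P(III | observation) = 0.0655733 / 0.105481 = 0.62166.

0.622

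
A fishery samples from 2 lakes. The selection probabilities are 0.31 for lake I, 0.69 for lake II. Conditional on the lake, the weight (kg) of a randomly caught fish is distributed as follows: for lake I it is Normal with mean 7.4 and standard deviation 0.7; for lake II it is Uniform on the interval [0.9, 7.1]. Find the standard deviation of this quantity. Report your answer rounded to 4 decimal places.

Per component, I: μ=7.4, E[X²]=55.25; II: μ=4, E[X²]=19.2033.
E[X] = 0.31·7.4 + 0.69·4 = 5.054.
E[X²] = 0.31·55.25 + 0.69·19.2033 = 30.3778.
Var(X) = E[X²] − (E[X])² = 30.3778 − 25.5429 = 4.83488.
SD(X) = √4.83488 = 2.19884.

2.1988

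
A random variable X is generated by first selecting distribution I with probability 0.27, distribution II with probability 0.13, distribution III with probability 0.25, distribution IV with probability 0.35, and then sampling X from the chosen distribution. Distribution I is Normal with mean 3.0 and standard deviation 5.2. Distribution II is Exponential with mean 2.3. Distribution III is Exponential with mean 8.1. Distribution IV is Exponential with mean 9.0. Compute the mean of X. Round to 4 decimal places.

Component means — I: 3; II: 2.3; III: 8.1; IV: 9.
E[X] = 0.27·3 + 0.13·2.3 + 0.25·8.1 + 0.35·9 = 6.284.

6.2840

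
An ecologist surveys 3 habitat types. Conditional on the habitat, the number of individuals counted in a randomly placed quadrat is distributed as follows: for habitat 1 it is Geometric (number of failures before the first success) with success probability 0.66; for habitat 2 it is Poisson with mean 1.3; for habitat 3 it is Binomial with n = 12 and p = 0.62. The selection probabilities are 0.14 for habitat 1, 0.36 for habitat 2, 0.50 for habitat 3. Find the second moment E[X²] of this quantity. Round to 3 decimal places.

For each component E[X²] = Var + (mean)², giving 1: 1.04591; 2: 2.99; 3: 58.1808.
Overall E[X²] = 0.14·1.04591 + 0.36·2.99 + 0.5·58.1808 = 30.3132.

30.313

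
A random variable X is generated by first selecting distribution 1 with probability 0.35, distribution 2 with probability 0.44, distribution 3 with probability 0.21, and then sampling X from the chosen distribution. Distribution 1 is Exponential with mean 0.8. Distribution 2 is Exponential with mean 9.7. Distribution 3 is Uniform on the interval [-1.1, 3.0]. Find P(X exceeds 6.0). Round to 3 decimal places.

0.237

Conditional on each component, P(X > 6.0): 1: 0.000553084; 2: 0.538721; 3: 0.
By total probability, P(X > 6.0) = 0.35·0.000553084 + 0.44·0.538721 + 0.21·0 = 0.237231.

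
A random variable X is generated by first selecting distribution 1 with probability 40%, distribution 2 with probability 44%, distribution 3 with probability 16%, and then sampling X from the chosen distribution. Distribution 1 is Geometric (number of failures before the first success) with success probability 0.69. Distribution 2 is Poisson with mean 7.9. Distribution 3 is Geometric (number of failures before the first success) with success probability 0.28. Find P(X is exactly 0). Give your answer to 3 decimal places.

Conditional on each component, P(X = 0): 1: 0.69; 2: 0.000370744; 3: 0.28.
By total probability, P(X = 0) = 0.4·0.69 + 0.44·0.000370744 + 0.16·0.28 = 0.320963.

0.321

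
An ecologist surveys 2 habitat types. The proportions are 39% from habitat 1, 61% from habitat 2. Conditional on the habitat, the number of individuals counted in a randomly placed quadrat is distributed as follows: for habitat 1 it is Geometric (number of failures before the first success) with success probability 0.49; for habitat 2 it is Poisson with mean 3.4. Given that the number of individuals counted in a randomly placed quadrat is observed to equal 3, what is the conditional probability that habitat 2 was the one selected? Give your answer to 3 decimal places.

Likelihoods P(X=3 | ·): 1: 0.064999; 2: 0.218617.
Posterior ∝ prior × likelihood. Numerator for 2: 0.61·0.218617 = 0.133356.
Normalizing constant: 0.39·0.064999 + 0.61·0.218617 = 0.158706.
P(2 | observation) = 0.133356 / 0.158706 = 0.840273.

0.840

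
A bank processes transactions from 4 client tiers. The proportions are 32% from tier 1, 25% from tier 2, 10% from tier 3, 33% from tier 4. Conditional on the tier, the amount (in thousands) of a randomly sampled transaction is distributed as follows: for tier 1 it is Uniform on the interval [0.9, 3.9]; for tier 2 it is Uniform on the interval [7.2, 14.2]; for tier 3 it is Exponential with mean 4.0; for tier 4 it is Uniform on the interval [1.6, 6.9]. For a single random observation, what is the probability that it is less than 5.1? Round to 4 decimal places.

0.6100

Conditional on each tier, P(X < 5.1): 1: 1; 2: 0; 3: 0.720569; 4: 0.660377.
By total probability, P(X < 5.1) = 0.32·1 + 0.25·0 + 0.1·0.720569 + 0.33·0.660377 = 0.609981.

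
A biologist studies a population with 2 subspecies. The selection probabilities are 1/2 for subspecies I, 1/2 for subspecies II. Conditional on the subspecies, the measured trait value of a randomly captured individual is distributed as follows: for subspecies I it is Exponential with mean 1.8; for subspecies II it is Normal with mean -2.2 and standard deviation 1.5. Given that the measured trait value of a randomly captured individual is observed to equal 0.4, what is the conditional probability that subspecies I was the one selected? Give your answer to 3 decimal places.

0.883

Likelihoods f(0.4 | ·): I: 0.444854; II: 0.0592123.
Posterior ∝ prior × likelihood. Numerator for I: 0.5·0.444854 = 0.222427.
Normalizing constant: 0.5·0.444854 + 0.5·0.0592123 = 0.252033.
P(I | observation) = 0.222427 / 0.252033 = 0.882531.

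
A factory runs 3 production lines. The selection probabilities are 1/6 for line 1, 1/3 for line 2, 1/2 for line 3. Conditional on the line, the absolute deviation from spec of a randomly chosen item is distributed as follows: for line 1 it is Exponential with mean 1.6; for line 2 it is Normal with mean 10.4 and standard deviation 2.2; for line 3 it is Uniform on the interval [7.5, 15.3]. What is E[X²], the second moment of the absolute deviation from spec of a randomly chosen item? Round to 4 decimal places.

106.0350

For each component E[X²] = Var + (mean)², giving 1: 5.12; 2: 113; 3: 135.03.
Overall E[X²] = 0.166667·5.12 + 0.333333·113 + 0.5·135.03 = 106.035.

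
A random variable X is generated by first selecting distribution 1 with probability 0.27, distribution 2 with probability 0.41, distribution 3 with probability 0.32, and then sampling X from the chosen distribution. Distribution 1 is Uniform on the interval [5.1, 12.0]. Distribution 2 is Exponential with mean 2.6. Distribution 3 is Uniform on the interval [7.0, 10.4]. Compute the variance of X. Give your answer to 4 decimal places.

12.9540

Per component, 1: μ=8.55, E[X²]=77.07; 2: μ=2.6, E[X²]=13.52; 3: μ=8.7, E[X²]=76.6533.
E[X] = 0.27·8.55 + 0.41·2.6 + 0.32·8.7 = 6.1585.
E[X²] = 0.27·77.07 + 0.41·13.52 + 0.32·76.6533 = 50.8812.
Var(X) = E[X²] − (E[X])² = 50.8812 − 37.9271 = 12.954.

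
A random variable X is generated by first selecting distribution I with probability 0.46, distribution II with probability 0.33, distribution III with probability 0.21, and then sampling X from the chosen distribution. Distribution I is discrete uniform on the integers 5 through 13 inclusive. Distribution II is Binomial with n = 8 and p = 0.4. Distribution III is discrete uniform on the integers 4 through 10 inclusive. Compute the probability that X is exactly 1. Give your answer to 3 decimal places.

Conditional on each component, P(X = 1): I: 0; II: 0.0895795; III: 0.
By total probability, P(X = 1) = 0.46·0 + 0.33·0.0895795 + 0.21·0 = 0.0295612.

0.030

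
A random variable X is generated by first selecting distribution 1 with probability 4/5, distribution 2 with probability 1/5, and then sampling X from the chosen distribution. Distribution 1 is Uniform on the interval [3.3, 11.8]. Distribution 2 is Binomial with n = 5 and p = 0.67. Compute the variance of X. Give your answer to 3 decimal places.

Per component, 1: μ=7.55, E[X²]=63.0233; 2: μ=3.35, E[X²]=12.328.
E[X] = 0.8·7.55 + 0.2·3.35 = 6.71.
E[X²] = 0.8·63.0233 + 0.2·12.328 = 52.8843.
Var(X) = E[X²] − (E[X])² = 52.8843 − 45.0241 = 7.86017.

7.860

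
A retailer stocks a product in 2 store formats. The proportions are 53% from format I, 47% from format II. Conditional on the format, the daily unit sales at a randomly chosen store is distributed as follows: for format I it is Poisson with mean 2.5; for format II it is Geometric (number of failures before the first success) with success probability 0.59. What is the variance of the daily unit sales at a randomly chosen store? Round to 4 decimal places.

2.6902

Per component, I: μ=2.5, E[X²]=8.75; II: μ=0.694915, E[X²]=1.66073.
E[X] = 0.53·2.5 + 0.47·0.694915 = 1.65161.
E[X²] = 0.53·8.75 + 0.47·1.66073 = 5.41804.
Var(X) = E[X²] − (E[X])² = 5.41804 − 2.72782 = 2.69023.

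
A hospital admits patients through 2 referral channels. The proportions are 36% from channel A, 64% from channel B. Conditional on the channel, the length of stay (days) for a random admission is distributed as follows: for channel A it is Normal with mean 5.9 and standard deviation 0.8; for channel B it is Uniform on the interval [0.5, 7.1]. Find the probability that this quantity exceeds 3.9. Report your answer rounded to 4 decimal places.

0.6681

Conditional on each channel, P(X > 3.9): A: 0.99379; B: 0.484848.
By total probability, P(X > 3.9) = 0.36·0.99379 + 0.64·0.484848 = 0.668068.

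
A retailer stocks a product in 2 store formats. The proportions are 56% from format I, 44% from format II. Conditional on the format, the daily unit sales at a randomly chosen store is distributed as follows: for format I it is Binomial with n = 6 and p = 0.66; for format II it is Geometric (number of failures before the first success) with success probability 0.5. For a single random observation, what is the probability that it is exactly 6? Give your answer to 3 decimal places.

0.050

Conditional on each format, P(X = 6): I: 0.082654; II: 0.0078125.
By total probability, P(X = 6) = 0.56·0.082654 + 0.44·0.0078125 = 0.0497237.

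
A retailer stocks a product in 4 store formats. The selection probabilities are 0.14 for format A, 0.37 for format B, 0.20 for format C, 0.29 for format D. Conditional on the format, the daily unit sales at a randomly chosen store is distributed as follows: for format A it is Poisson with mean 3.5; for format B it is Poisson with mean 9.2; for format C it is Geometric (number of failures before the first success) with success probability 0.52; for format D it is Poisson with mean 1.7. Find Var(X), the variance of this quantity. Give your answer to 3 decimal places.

Per component, A: μ=3.5, E[X²]=15.75; B: μ=9.2, E[X²]=93.84; C: μ=0.923077, E[X²]=2.62722; D: μ=1.7, E[X²]=4.59.
E[X] = 0.14·3.5 + 0.37·9.2 + 0.2·0.923077 + 0.29·1.7 = 4.57162.
E[X²] = 0.14·15.75 + 0.37·93.84 + 0.2·2.62722 + 0.29·4.59 = 38.7823.
Var(X) = E[X²] − (E[X])² = 38.7823 − 20.8997 = 17.8827.

17.883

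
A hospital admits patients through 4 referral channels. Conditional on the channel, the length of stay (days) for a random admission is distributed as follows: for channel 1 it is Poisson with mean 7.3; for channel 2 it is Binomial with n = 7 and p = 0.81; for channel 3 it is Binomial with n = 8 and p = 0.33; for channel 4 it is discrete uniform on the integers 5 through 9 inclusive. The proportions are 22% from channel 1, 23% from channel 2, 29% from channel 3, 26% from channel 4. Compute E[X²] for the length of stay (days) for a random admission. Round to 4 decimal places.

For each component E[X²] = Var + (mean)², giving 1: 60.59; 2: 33.2262; 3: 8.7384; 4: 51.
Overall E[X²] = 0.22·60.59 + 0.23·33.2262 + 0.29·8.7384 + 0.26·51 = 36.766.

36.7660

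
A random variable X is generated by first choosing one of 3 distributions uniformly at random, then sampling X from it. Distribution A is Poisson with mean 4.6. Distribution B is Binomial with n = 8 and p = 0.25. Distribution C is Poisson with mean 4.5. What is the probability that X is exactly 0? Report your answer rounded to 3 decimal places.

Conditional on each component, P(X = 0): A: 0.0100518; B: 0.100113; C: 0.011109.
By total probability, P(X = 0) = 0.333333·0.0100518 + 0.333333·0.100113 + 0.333333·0.011109 = 0.0404246.

0.040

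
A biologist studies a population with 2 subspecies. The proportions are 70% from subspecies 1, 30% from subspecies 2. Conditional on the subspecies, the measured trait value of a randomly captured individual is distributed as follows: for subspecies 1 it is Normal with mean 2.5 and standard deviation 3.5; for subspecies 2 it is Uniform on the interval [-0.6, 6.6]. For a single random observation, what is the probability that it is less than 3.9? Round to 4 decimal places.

Conditional on each subspecies, P(X < 3.9): 1: 0.655422; 2: 0.625.
By total probability, P(X < 3.9) = 0.7·0.655422 + 0.3·0.625 = 0.646295.

0.6463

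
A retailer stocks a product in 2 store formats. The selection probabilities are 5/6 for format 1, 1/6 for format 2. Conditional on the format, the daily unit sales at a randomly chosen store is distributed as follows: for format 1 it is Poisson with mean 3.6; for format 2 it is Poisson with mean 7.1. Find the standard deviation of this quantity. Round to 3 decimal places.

Per component, 1: μ=3.6, E[X²]=16.56; 2: μ=7.1, E[X²]=57.51.
E[X] = 0.833333·3.6 + 0.166667·7.1 = 4.18333.
E[X²] = 0.833333·16.56 + 0.166667·57.51 = 23.385.
Var(X) = E[X²] − (E[X])² = 23.385 − 17.5003 = 5.88472.
SD(X) = √5.88472 = 2.42584.

2.426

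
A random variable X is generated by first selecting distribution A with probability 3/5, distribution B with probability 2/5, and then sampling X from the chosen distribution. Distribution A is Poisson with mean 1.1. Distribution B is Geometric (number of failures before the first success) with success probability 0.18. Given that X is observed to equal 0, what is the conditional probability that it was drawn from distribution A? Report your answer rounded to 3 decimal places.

Likelihoods P(X=0 | ·): A: 0.332871; B: 0.18.
Posterior ∝ prior × likelihood. Numerator for A: 0.6·0.332871 = 0.199723.
Normalizing constant: 0.6·0.332871 + 0.4·0.18 = 0.271723.
P(A | observation) = 0.199723 / 0.271723 = 0.735024.

0.735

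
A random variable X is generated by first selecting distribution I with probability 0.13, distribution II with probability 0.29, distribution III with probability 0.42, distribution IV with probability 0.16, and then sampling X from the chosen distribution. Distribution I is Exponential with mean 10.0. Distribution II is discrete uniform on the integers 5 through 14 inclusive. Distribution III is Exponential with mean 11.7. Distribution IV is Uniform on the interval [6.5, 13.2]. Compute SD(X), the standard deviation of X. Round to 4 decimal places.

Per component, I: μ=10, E[X²]=200; II: μ=9.5, E[X²]=98.5; III: μ=11.7, E[X²]=273.78; IV: μ=9.85, E[X²]=100.763.
E[X] = 0.13·10 + 0.29·9.5 + 0.42·11.7 + 0.16·9.85 = 10.545.
E[X²] = 0.13·200 + 0.29·98.5 + 0.42·273.78 + 0.16·100.763 = 185.675.
Var(X) = E[X²] − (E[X])² = 185.675 − 111.197 = 74.4777.
SD(X) = √74.4777 = 8.63005.

8.6300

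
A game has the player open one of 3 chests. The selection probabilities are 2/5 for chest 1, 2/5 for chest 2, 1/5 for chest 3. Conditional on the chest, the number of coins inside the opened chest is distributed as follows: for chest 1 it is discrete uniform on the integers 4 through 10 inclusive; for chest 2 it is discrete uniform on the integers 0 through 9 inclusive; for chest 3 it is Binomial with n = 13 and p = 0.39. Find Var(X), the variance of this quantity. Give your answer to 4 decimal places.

6.8425

Per component, 1: μ=7, E[X²]=53; 2: μ=4.5, E[X²]=28.5; 3: μ=5.07, E[X²]=28.7976.
E[X] = 0.4·7 + 0.4·4.5 + 0.2·5.07 = 5.614.
E[X²] = 0.4·53 + 0.4·28.5 + 0.2·28.7976 = 38.3595.
Var(X) = E[X²] − (E[X])² = 38.3595 − 31.517 = 6.84252.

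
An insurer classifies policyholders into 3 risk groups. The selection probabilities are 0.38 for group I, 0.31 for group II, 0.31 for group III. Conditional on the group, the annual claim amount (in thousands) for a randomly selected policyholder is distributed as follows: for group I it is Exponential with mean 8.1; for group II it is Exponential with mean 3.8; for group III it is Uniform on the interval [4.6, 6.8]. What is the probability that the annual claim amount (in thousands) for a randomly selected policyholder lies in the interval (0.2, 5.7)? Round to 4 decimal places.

0.5627

Conditional on each group, P(0.2 < X < 5.7): I: 0.480861; II: 0.725599; III: 0.5.
By total probability, P(0.2 < X < 5.7) = 0.38·0.480861 + 0.31·0.725599 + 0.31·0.5 = 0.562663.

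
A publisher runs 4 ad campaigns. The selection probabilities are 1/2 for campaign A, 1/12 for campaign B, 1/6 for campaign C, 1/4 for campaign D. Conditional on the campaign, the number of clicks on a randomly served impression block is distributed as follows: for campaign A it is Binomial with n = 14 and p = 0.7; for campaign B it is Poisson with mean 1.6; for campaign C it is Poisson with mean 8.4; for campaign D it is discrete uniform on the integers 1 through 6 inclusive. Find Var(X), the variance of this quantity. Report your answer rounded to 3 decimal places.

13.377

Per component, A: μ=9.8, E[X²]=98.98; B: μ=1.6, E[X²]=4.16; C: μ=8.4, E[X²]=78.96; D: μ=3.5, E[X²]=15.1667.
E[X] = 0.5·9.8 + 0.0833333·1.6 + 0.166667·8.4 + 0.25·3.5 = 7.30833.
E[X²] = 0.5·98.98 + 0.0833333·4.16 + 0.166667·78.96 + 0.25·15.1667 = 66.7883.
Var(X) = E[X²] − (E[X])² = 66.7883 − 53.4117 = 13.3766.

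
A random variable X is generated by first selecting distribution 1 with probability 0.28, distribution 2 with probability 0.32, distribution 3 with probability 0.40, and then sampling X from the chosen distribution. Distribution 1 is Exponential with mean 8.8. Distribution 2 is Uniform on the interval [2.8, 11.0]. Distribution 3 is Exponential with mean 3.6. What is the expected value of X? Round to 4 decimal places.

Component means — 1: 8.8; 2: 6.9; 3: 3.6.
E[X] = 0.28·8.8 + 0.32·6.9 + 0.4·3.6 = 6.112.

6.1120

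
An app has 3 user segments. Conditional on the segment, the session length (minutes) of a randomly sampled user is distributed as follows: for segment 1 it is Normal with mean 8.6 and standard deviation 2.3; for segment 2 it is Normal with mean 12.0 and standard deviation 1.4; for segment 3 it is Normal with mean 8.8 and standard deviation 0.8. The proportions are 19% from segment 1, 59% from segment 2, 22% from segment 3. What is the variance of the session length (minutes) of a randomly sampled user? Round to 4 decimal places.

Per component, 1: μ=8.6, E[X²]=79.25; 2: μ=12, E[X²]=145.96; 3: μ=8.8, E[X²]=78.08.
E[X] = 0.19·8.6 + 0.59·12 + 0.22·8.8 = 10.65.
E[X²] = 0.19·79.25 + 0.59·145.96 + 0.22·78.08 = 118.352.
Var(X) = E[X²] − (E[X])² = 118.352 − 113.423 = 4.929.

4.9290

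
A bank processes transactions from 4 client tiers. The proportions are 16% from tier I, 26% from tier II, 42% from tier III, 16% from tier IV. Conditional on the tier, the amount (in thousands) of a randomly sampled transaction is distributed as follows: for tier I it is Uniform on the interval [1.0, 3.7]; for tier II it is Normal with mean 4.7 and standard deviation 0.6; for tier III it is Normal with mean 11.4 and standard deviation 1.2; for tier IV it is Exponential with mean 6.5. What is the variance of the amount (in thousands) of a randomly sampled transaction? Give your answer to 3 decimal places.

20.380

Per component, I: μ=2.35, E[X²]=6.13; II: μ=4.7, E[X²]=22.45; III: μ=11.4, E[X²]=131.4; IV: μ=6.5, E[X²]=84.5.
E[X] = 0.16·2.35 + 0.26·4.7 + 0.42·11.4 + 0.16·6.5 = 7.426.
E[X²] = 0.16·6.13 + 0.26·22.45 + 0.42·131.4 + 0.16·84.5 = 75.5258.
Var(X) = E[X²] − (E[X])² = 75.5258 − 55.1455 = 20.3803.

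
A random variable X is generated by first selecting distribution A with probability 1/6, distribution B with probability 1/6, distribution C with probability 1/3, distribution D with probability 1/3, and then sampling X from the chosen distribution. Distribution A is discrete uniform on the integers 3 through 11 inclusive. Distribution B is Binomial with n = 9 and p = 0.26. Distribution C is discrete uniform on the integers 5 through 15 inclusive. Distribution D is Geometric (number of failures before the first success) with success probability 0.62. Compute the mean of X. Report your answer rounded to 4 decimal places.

Component means — A: 7; B: 2.34; C: 10; D: 0.612903.
E[X] = 0.166667·7 + 0.166667·2.34 + 0.333333·10 + 0.333333·0.612903 = 5.0943.

5.0943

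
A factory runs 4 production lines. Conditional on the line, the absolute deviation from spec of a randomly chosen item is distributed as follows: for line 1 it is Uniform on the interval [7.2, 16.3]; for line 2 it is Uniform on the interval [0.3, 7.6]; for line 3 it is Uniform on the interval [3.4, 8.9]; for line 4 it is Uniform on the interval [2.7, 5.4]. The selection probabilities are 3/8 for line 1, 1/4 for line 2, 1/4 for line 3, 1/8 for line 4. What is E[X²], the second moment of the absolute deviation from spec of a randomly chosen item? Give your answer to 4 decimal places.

71.5842

For each component E[X²] = Var + (mean)², giving 1: 144.963; 2: 20.0433; 3: 40.3433; 4: 17.01.
Overall E[X²] = 0.375·144.963 + 0.25·20.0433 + 0.25·40.3433 + 0.125·17.01 = 71.5842.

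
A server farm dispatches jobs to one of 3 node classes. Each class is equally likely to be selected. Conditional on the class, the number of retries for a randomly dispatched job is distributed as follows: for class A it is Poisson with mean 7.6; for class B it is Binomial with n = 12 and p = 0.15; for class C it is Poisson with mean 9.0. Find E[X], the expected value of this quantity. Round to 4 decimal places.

Component means — A: 7.6; B: 1.8; C: 9.
E[X] = 0.333333·7.6 + 0.333333·1.8 + 0.333333·9 = 6.13333.

6.1333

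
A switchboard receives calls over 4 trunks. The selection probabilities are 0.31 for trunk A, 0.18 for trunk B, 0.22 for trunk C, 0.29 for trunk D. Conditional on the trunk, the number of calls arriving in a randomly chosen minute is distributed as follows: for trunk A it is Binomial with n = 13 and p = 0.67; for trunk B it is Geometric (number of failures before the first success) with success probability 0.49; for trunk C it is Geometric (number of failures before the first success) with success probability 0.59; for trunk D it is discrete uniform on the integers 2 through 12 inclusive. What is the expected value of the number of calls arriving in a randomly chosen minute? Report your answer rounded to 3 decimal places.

Component means — A: 8.71; B: 1.04082; C: 0.694915; D: 7.
E[X] = 0.31·8.71 + 0.18·1.04082 + 0.22·0.694915 + 0.29·7 = 5.07033.

5.070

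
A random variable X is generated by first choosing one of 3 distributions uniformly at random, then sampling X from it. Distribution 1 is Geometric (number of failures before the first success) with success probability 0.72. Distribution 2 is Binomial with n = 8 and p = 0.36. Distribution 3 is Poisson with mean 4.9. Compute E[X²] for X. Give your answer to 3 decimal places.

13.246

For each component E[X²] = Var + (mean)², giving 1: 0.691358; 2: 10.1376; 3: 28.91.
Overall E[X²] = 0.333333·0.691358 + 0.333333·10.1376 + 0.333333·28.91 = 13.2463.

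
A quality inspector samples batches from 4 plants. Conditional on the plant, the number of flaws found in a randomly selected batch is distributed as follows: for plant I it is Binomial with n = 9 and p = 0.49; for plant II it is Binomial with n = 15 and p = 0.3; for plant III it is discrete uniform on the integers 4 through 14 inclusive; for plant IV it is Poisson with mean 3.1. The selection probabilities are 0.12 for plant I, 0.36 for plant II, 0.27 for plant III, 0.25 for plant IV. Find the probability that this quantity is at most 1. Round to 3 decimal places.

Conditional on each plant, P(X ≤ 1): I: 0.0225178; II: 0.0352676; III: 0; IV: 0.184702.
By total probability, P(X ≤ 1) = 0.12·0.0225178 + 0.36·0.0352676 + 0.27·0 + 0.25·0.184702 = 0.0615739.

0.062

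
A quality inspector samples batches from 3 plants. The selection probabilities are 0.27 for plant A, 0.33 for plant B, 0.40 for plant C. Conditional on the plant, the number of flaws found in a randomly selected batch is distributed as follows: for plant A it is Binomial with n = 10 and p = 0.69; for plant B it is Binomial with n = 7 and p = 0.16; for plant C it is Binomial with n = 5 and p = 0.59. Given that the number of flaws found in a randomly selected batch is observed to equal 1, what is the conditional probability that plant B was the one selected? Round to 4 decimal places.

0.7954

Likelihoods P(X=1 | ·): A: 0.000182433; B: 0.393454; C: 0.0833599.
Posterior ∝ prior × likelihood. Numerator for B: 0.33·0.393454 = 0.12984.
Normalizing constant: 0.27·0.000182433 + 0.33·0.393454 + 0.4·0.0833599 = 0.163233.
P(B | observation) = 0.12984 / 0.163233 = 0.795426.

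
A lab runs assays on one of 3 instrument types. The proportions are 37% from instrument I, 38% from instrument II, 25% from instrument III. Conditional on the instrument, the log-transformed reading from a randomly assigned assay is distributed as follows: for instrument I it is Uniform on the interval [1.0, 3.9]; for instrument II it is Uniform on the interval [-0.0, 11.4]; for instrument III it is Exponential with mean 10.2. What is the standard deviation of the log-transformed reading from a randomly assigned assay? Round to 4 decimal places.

Per component, I: μ=2.45, E[X²]=6.70333; II: μ=5.7, E[X²]=43.32; III: μ=10.2, E[X²]=208.08.
E[X] = 0.37·2.45 + 0.38·5.7 + 0.25·10.2 = 5.6225.
E[X²] = 0.37·6.70333 + 0.38·43.32 + 0.25·208.08 = 70.9618.
Var(X) = E[X²] − (E[X])² = 70.9618 − 31.6125 = 39.3493.
SD(X) = √39.3493 = 6.2729.

6.2729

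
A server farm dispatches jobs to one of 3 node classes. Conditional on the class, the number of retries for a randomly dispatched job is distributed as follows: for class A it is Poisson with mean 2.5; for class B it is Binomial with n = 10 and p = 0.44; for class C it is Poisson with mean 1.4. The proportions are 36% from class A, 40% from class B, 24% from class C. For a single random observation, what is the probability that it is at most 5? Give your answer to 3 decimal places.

0.888

Conditional on each class, P(X ≤ 5): A: 0.957979; B: 0.759297; C: 0.996799.
By total probability, P(X ≤ 5) = 0.36·0.957979 + 0.4·0.759297 + 0.24·0.996799 = 0.887823.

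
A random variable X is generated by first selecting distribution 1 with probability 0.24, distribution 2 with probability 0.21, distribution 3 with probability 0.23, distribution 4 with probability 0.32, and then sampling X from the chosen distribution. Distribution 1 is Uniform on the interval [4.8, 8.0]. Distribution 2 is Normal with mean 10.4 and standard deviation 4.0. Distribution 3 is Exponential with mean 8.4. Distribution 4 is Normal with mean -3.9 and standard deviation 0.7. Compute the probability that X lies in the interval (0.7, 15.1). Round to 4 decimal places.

Conditional on each component, P(0.7 < X < 15.1): 1: 1; 2: 0.872348; 3: 0.754351; 4: 2.49174e-11.
By total probability, P(0.7 < X < 15.1) = 0.24·1 + 0.21·0.872348 + 0.23·0.754351 + 0.32·2.49174e-11 = 0.596694.

0.5967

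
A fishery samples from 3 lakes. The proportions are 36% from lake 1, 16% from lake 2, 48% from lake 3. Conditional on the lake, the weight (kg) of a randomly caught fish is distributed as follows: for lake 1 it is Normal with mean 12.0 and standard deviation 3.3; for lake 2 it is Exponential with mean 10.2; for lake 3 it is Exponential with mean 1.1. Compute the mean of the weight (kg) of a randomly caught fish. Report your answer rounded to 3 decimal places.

6.480

Component means — 1: 12; 2: 10.2; 3: 1.1.
E[X] = 0.36·12 + 0.16·10.2 + 0.48·1.1 = 6.48.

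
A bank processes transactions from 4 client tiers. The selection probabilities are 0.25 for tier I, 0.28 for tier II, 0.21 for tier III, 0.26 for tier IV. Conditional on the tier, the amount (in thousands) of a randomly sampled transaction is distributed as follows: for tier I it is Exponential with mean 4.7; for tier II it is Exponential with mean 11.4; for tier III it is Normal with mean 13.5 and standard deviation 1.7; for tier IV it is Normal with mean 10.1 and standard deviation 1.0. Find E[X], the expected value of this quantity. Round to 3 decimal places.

9.828

Component means — I: 4.7; II: 11.4; III: 13.5; IV: 10.1.
E[X] = 0.25·4.7 + 0.28·11.4 + 0.21·13.5 + 0.26·10.1 = 9.828.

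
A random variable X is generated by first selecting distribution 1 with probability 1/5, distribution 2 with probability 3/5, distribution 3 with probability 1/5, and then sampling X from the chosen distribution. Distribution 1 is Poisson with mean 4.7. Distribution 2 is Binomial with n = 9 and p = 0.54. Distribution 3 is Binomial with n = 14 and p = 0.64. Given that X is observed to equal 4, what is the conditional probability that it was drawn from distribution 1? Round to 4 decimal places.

Likelihoods P(X=4 | ·): 1: 0.184925; 2: 0.220666; 3: 0.00614015.
Posterior ∝ prior × likelihood. Numerator for 1: 0.2·0.184925 = 0.036985.
Normalizing constant: 0.2·0.184925 + 0.6·0.220666 + 0.2·0.00614015 = 0.170612.
P(1 | observation) = 0.036985 / 0.170612 = 0.216778.

0.2168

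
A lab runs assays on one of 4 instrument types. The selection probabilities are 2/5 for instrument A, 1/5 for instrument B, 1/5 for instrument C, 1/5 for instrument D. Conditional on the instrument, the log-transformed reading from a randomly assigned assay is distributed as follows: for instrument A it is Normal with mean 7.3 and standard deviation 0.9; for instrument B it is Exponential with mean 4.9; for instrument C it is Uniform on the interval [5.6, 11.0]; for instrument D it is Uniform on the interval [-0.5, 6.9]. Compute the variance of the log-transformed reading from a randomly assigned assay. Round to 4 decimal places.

10.0287

Per component, A: μ=7.3, E[X²]=54.1; B: μ=4.9, E[X²]=48.02; C: μ=8.3, E[X²]=71.32; D: μ=3.2, E[X²]=14.8033.
E[X] = 0.4·7.3 + 0.2·4.9 + 0.2·8.3 + 0.2·3.2 = 6.2.
E[X²] = 0.4·54.1 + 0.2·48.02 + 0.2·71.32 + 0.2·14.8033 = 48.4687.
Var(X) = E[X²] − (E[X])² = 48.4687 − 38.44 = 10.0287.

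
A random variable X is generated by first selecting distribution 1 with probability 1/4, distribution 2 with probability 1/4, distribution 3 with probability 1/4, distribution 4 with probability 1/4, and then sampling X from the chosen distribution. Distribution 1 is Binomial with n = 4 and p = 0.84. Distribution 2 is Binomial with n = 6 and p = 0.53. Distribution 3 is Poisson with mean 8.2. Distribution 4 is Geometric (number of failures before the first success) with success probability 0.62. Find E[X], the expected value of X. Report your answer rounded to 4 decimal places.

Component means — 1: 3.36; 2: 3.18; 3: 8.2; 4: 0.612903.
E[X] = 0.25·3.36 + 0.25·3.18 + 0.25·8.2 + 0.25·0.612903 = 3.83823.

3.8382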